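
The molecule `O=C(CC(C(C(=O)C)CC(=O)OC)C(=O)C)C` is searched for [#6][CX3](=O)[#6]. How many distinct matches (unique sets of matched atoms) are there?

[#6][CX3](=O)[#6] is the SMARTS for a ketone: a carbonyl carbon (no H) flanked by two carbons.
The molecule carries 3 separate instances of an acetyl/ketone group (-C(=O)CH3) meeting every constraint; each maps to a distinct set of atoms, giving 3 matches.

3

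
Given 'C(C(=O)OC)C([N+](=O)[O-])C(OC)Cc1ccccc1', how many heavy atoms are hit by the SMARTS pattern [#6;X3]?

7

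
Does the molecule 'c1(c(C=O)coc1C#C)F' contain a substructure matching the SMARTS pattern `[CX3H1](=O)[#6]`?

The pattern [CX3H1](=O)[#6] describes an sp2 carbon with one H, double-bonded to O and single-bonded to carbon — an aldehyde.
The molecule carries an aldehyde (-CHO), whose atoms satisfy every constraint of the query, so the pattern matches.

Yes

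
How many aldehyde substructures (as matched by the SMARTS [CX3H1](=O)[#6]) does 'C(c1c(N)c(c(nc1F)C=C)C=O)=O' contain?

2

[CX3H1](=O)[#6] is the SMARTS for an aldehyde: an sp2 carbon with one H, double-bonded to O and single-bonded to carbon.
The molecule carries 2 separate instances of an aldehyde (-CHO) meeting every constraint; each maps to a distinct set of atoms, giving 2 matches.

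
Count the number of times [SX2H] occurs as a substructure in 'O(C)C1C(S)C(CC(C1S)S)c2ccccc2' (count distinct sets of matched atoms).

[SX2H] is the SMARTS for a thiol: an aliphatic sulfur with two connections, one being H.
The molecule carries 3 separate instances of a thiol (-SH) meeting every constraint; each maps to a distinct set of atoms, giving 3 matches.

3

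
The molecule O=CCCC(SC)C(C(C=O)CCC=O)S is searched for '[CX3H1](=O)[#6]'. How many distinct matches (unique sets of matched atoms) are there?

3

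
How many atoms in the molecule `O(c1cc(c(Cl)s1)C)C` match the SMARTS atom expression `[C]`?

2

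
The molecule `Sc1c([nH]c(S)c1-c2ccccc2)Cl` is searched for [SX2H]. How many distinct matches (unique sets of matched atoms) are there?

[SX2H] is the SMARTS for a thiol: an aliphatic sulfur with two connections, one being H.
The molecule carries 2 separate instances of a thiol (-SH) meeting every constraint; each maps to a distinct set of atoms, giving 2 matches.

2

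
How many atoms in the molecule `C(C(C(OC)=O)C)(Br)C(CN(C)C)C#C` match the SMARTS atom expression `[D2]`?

3

The query [D2] means: atom with exactly two heavy-atom neighbours.
Check the 15 heavy atoms by environment: 5× C (D1) → no; 4× C (D3) → no; 2× C (D2) → match; 1× N (D3) → no; 1× Br (D1) → no; 1× O (D1) → no; 1× O (D2) → match.
Summing the matching environments: 2 + 1 = 3 matching atoms.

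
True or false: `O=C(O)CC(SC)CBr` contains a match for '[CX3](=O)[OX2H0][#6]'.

False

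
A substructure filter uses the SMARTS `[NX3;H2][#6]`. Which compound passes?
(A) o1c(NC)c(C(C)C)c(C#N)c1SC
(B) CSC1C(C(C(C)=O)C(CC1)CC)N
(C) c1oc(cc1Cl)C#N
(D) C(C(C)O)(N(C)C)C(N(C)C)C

[NX3;H2][#6] describes a trivalent nitrogen with two H attached to carbon (a primary amine).
(A) has a nitrile (-C#N) but the nitrogen is NX1 (triple-bonded), not NX3 with two H.
(B) contains a primary amino group (-NH2), which satisfies every atom and bond constraint.
(C) has a nitrile (-C#N) but the nitrogen is NX1 (triple-bonded), not NX3 with two H.
(D) has a dimethylamino group (-N(CH3)2) but the nitrogen has H0, not H2.
So the answer is (B).

B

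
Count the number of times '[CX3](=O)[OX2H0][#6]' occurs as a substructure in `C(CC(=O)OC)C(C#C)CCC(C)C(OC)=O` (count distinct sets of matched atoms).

[CX3](=O)[OX2H0][#6] is the SMARTS for an ester: a carbonyl carbon bonded to an oxygen that is itself bonded to carbon (no H on that O).
The molecule carries 2 separate instances of a methyl-ester group (-C(=O)OCH3) meeting every constraint; each maps to a distinct set of atoms, giving 2 matches.

2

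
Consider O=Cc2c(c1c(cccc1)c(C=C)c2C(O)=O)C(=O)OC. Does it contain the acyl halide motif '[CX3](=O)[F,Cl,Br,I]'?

No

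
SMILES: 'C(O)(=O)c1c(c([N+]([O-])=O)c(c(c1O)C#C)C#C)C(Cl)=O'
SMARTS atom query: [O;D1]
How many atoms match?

6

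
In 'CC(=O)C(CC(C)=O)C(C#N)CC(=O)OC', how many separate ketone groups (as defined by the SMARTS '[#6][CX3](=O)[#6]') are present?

2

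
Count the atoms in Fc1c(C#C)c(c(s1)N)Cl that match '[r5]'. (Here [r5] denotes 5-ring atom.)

5

The query [r5] means: r5 matches atoms in a five-membered ring.
Check the 10 heavy atoms by environment: 1× s (aromatic, in 5-ring) → match; 4× c (aromatic, in 5-ring) → match; 1× F (acyclic) → no; 2× C (acyclic) → no; 1× N (acyclic) → no; 1× Cl (acyclic) → no.
Summing the matching environments: 1 + 4 = 5 matching atoms.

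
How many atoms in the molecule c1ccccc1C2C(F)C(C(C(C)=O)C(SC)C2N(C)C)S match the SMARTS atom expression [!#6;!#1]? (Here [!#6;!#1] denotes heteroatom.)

5

The query [!#6;!#1] means: not carbon and not hydrogen — any heteroatom.
Check the 22 heavy atoms by environment: 11× C → no; 1× O → match; 2× S → match; 6× c (aromatic) → no; 1× N → match; 1× F → match.
Summing the matching environments: 1 + 2 + 1 + 1 = 5 matching atoms.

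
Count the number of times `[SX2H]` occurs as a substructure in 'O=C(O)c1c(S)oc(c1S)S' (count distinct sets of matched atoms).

3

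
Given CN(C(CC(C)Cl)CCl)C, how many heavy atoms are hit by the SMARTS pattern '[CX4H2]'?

2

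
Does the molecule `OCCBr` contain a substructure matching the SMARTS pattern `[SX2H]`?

The pattern [SX2H] describes an aliphatic sulfur with two connections, one being H — a thiol.
The closest candidate here is a hydroxyl group (-OH), but it is an -OH, not an -SH. No other fragment satisfies the full query, so there is no match.

No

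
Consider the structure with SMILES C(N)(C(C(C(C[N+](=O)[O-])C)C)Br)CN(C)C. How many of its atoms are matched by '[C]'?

10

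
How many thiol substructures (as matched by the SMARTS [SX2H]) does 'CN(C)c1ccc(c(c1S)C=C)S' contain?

2

[SX2H] is the SMARTS for a thiol: an aliphatic sulfur with two connections, one being H.
The molecule carries 2 separate instances of a thiol (-SH) meeting every constraint; each maps to a distinct set of atoms, giving 2 matches.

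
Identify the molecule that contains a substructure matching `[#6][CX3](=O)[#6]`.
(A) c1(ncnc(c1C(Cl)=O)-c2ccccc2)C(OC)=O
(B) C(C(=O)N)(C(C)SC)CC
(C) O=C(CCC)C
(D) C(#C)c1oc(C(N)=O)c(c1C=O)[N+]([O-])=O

C

[#6][CX3](=O)[#6] describes a carbonyl carbon (no H) flanked by two carbons (a ketone).
(A) has a methyl-ester group (-C(=O)OCH3) but one neighbour of the carbonyl carbon is O, not C.
(B) has a primary amide (-C(=O)NH2) but one neighbour of the carbonyl carbon is N, not C.
(C) contains an acetyl/ketone group (-C(=O)CH3), which satisfies every atom and bond constraint.
(D) has an aldehyde (-CHO) but the carbonyl carbon has H1, so it is not flanked by two carbons.
So the answer is (C).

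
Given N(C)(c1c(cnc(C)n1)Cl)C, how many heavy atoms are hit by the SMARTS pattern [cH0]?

The query [cH0] means: aromatic carbon with no attached hydrogen (substituted or ring-fusion).
Check the 11 heavy atoms by environment: 2× n (aromatic, H0) → no; 3× c (aromatic, H0) → match; 1× c (aromatic, H1) → no; 3× C (H3) → no; 1× N (H0) → no; 1× Cl (H0) → no.
That gives 3 matching atoms.

3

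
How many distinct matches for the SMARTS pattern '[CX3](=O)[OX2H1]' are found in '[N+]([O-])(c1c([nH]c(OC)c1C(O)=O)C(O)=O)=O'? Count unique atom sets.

2

[CX3](=O)[OX2H1] is the SMARTS for a carboxylic acid: an sp2 carbon double-bonded to O and single-bonded to an -OH oxygen.
The molecule carries 2 separate instances of a carboxylic acid group (-C(=O)OH) meeting every constraint; each maps to a distinct set of atoms, giving 2 matches.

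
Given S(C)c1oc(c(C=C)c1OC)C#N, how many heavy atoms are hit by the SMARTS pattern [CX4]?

2

Check the 13 heavy atoms by environment: 1× o (aromatic, X2) → no; 4× c (aromatic, X3) → no; 1× C (X2) → no; 1× N (X1) → no; 2× C (X3) → no; 1× S (X2) → no; 2× C (X4) → match; 1× O (X2) → no.
That gives 2 matching atoms.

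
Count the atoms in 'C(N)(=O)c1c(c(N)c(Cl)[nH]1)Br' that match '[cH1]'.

0

The query [cH1] means: aromatic carbon bearing exactly one hydrogen.
Check the 11 heavy atoms by environment: 1× n (aromatic, H1) → no; 4× c (aromatic, H0) → no; 1× Br (H0) → no; 1× Cl (H0) → no; 2× N (H2) → no; 1× C (H0) → no; 1× O (H0) → no.
No environment satisfies the query, so 0 matching atoms.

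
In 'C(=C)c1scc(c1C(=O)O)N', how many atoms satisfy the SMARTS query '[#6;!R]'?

Check the 11 heavy atoms by environment: 1× s (aromatic, in 5-ring) → no; 4× c (aromatic, in 5-ring) → no; 3× C (acyclic) → match; 2× O (acyclic) → no; 1× N (acyclic) → no.
That gives 3 matching atoms.

3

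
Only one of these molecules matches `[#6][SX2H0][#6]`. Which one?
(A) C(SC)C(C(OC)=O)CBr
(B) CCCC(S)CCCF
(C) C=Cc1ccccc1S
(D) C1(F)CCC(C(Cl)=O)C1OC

A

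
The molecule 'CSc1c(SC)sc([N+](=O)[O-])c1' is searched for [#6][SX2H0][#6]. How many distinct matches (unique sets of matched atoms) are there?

2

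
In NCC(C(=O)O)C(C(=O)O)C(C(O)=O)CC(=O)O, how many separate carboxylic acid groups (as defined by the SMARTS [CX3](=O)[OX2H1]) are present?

4

[CX3](=O)[OX2H1] is the SMARTS for a carboxylic acid: an sp2 carbon double-bonded to O and single-bonded to an -OH oxygen.
The molecule carries 4 separate instances of a carboxylic acid group (-C(=O)OH) meeting every constraint; each maps to a distinct set of atoms, giving 4 matches.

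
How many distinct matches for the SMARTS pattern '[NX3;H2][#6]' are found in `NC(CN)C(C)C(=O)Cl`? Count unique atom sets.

2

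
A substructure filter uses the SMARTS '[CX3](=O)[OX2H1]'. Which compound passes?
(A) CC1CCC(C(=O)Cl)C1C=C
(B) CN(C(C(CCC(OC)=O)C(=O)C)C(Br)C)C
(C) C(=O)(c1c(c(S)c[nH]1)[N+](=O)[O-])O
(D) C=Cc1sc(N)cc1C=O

C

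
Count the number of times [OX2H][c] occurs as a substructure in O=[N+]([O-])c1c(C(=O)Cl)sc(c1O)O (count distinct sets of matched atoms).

[OX2H][c] is the SMARTS for a phenol: a hydroxyl oxygen attached to an aromatic carbon.
The molecule carries 2 separate instances of a hydroxyl group (-OH) meeting every constraint; each maps to a distinct set of atoms, giving 2 matches.

2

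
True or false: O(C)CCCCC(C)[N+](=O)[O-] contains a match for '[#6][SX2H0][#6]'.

False

The pattern [#6][SX2H0][#6] describes an aliphatic sulfur bridging two carbons with no H on the sulfur — a thioether.
The closest candidate here is a methoxy ether (-OCH3), but the bridging atom is O, not S. No other fragment satisfies the full query, so there is no match.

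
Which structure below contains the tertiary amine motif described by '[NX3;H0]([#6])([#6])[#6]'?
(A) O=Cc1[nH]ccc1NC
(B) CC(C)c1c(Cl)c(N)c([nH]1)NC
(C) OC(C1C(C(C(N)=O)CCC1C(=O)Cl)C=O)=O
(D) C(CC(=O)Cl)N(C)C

[NX3;H0]([#6])([#6])[#6] describes a trivalent nitrogen with no H, bonded to three carbons (a tertiary amine).
(A) has an N-methylamino group (-NHCH3) but the nitrogen still has one H (H1), not H0.
(B) has an N-methylamino group (-NHCH3) but the nitrogen still has one H (H1), not H0.
(C) has a primary amide (-C(=O)NH2) but the amide nitrogen has H2 and only one carbon neighbour.
(D) contains a dimethylamino group (-N(CH3)2), which satisfies every atom and bond constraint.
So the answer is (D).

D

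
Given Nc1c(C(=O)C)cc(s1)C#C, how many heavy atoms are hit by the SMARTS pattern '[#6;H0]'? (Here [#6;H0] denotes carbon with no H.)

5

Check the 11 heavy atoms by environment: 1× s (aromatic, H0) → no; 3× c (aromatic, H0) → match; 1× c (aromatic, H1) → no; 1× N (H2) → no; 2× C (H0) → match; 1× O (H0) → no; 1× C (H3) → no; 1× C (H1) → no.
Summing the matching environments: 3 + 2 = 5 matching atoms.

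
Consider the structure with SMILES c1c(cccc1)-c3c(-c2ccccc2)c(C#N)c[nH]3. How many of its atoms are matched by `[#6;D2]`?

Check the 19 heavy atoms by environment: 1× n (aromatic, D2) → no; 5× c (aromatic, D3) → no; 11× c (aromatic, D2) → match; 1× C (D2) → match; 1× N (D1) → no.
Summing the matching environments: 11 + 1 = 12 matching atoms.

12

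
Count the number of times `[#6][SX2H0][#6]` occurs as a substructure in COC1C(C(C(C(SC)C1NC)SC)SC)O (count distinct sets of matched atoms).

3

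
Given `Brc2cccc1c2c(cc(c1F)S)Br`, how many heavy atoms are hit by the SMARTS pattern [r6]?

10

The query [r6] means: r6 matches atoms in a six-membered ring.
Check the 14 heavy atoms by environment: 10× c (aromatic, in 6-ring) → match; 1× F (acyclic) → no; 2× Br (acyclic) → no; 1× S (acyclic) → no.
That gives 10 matching atoms.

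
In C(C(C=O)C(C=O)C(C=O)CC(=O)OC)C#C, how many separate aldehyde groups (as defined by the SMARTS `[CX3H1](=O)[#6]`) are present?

3

[CX3H1](=O)[#6] is the SMARTS for an aldehyde: an sp2 carbon with one H, double-bonded to O and single-bonded to carbon.
The molecule carries 3 separate instances of an aldehyde (-CHO) meeting every constraint; each maps to a distinct set of atoms, giving 3 matches.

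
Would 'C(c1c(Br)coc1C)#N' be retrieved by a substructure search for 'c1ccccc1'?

No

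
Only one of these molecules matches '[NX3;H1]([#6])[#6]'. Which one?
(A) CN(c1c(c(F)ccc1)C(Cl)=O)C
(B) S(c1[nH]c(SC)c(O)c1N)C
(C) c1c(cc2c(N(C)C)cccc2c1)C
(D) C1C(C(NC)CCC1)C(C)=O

D

[NX3;H1]([#6])[#6] describes a trivalent nitrogen with one H, bonded to two carbons (a secondary amine).
(A) has a dimethylamino group (-N(CH3)2) but the nitrogen has H0, not H1.
(B) has a primary amino group (-NH2) but the nitrogen has H2 and only one carbon neighbour.
(C) has a dimethylamino group (-N(CH3)2) but the nitrogen has H0, not H1.
(D) contains an N-methylamino group (-NHCH3), which satisfies every atom and bond constraint.
So the answer is (D).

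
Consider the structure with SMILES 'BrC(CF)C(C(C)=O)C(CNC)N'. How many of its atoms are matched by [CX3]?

The query [CX3] means: C with X3: aliphatic carbon with exactly 3 total connections.
Check the 13 heavy atoms by environment: 7× C (X4) → no; 2× N (X3) → no; 1× F (X1) → no; 1× Br (X1) → no; 1× C (X3) → match; 1× O (X1) → no.
That gives 1 matching atom.

1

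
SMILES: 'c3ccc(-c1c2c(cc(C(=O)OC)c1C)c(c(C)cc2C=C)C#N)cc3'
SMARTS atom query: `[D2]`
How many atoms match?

10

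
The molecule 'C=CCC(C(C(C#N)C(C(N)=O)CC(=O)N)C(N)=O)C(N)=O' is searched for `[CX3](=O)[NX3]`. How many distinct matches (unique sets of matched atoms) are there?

4

[CX3](=O)[NX3] is the SMARTS for an amide: a carbonyl carbon bonded to a trivalent nitrogen.
The molecule carries 4 separate instances of a primary amide (-C(=O)NH2) meeting every constraint; each maps to a distinct set of atoms, giving 4 matches.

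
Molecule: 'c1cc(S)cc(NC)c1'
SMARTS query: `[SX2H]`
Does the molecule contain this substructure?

Yes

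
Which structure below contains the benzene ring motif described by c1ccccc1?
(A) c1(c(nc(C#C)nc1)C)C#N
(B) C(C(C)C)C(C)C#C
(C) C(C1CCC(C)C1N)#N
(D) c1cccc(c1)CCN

c1ccccc1 describes six aromatic carbons in a ring (a benzene ring).
(A) has a methyl group (-CH3) but no six-membered all-carbon aromatic ring is present.
(B) has a methyl group (-CH3) but no six-membered all-carbon aromatic ring is present.
(C) has a methyl group (-CH3) but no six-membered all-carbon aromatic ring is present.
(D) contains a phenyl ring, which satisfies every atom and bond constraint.
So the answer is (D).

D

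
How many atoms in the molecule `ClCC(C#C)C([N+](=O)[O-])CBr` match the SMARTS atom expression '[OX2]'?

0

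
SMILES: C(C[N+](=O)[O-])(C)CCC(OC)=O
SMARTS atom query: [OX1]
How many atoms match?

3

The query [OX1] means: aliphatic oxygen with one total connection — typically a carbonyl =O or an oxide.
Check the 12 heavy atoms by environment: 6× C (X4) → no; 1× N (charge +1, X3) → no; 1× O (charge -1, X1) → match; 2× O (X1) → match; 1× C (X3) → no; 1× O (X2) → no.
Summing the matching environments: 1 + 2 = 3 matching atoms.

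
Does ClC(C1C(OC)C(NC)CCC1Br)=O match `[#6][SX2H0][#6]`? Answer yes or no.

The pattern [#6][SX2H0][#6] describes an aliphatic sulfur bridging two carbons with no H on the sulfur — a thioether.
The closest candidate here is a methoxy ether (-OCH3), but the bridging atom is O, not S. No other fragment satisfies the full query, so there is no match.

No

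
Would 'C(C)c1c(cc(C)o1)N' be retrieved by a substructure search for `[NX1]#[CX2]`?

No

The pattern [NX1]#[CX2] describes a nitrogen triple-bonded to a two-connected carbon — a nitrile.
The closest candidate here is a primary amino group (-NH2), but the nitrogen is NX3 (three connections), not NX1 triple-bonded. No other fragment satisfies the full query, so there is no match.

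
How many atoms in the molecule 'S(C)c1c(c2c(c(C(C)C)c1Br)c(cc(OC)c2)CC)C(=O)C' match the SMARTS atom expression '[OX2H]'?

0

Check the 23 heavy atoms by environment: 8× c (aromatic, H0, X3) → no; 2× c (aromatic, H1, X3) → no; 1× C (H0, X3) → no; 1× O (H0, X1) → no; 6× C (H3, X4) → no; 1× C (H1, X4) → no; 1× O (H0, X2) → no; 1× S (H0, X2) → no; 1× C (H2, X4) → no; 1× Br (H0, X1) → no.
No environment satisfies the query, so 0 matching atoms.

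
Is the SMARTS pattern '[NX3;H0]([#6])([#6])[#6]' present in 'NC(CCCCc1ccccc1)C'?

No

The pattern [NX3;H0]([#6])([#6])[#6] describes a trivalent nitrogen with no H, bonded to three carbons — a tertiary amine.
The closest candidate here is a primary amino group (-NH2), but the nitrogen has H2, not H0 with three carbons. No other fragment satisfies the full query, so there is no match.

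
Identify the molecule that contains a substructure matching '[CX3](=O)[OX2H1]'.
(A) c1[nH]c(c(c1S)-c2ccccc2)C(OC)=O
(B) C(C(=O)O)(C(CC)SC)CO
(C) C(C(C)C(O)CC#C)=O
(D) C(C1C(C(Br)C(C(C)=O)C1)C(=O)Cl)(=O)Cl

[CX3](=O)[OX2H1] describes an sp2 carbon double-bonded to O and single-bonded to an -OH oxygen (a carboxylic acid).
(A) has a methyl-ester group (-C(=O)OCH3) but the singly-bonded O has no H (OX2H0, not OX2H1).
(B) contains a carboxylic acid group (-C(=O)OH), which satisfies every atom and bond constraint.
(C) has an aldehyde (-CHO) but there is no singly-bonded oxygen on the carbonyl carbon.
(D) has an acyl chloride (-C(=O)Cl) but the carbonyl is bonded to Cl, not to an -OH oxygen.
So the answer is (B).

B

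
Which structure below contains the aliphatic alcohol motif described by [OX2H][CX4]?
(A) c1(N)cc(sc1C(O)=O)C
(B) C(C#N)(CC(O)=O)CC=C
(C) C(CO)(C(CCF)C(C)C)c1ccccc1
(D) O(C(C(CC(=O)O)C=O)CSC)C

[OX2H][CX4] describes a hydroxyl oxygen bound to an sp3 (X4) carbon (an aliphatic alcohol).
(A) has a carboxylic acid group (-C(=O)OH) but the -OH is on a CX3 carbonyl carbon, not a CX4 carbon.
(B) has a carboxylic acid group (-C(=O)OH) but the -OH is on a CX3 carbonyl carbon, not a CX4 carbon.
(C) contains a hydroxyl group (-OH), which satisfies every atom and bond constraint.
(D) has a carboxylic acid group (-C(=O)OH) but the -OH is on a CX3 carbonyl carbon, not a CX4 carbon.
So the answer is (C).

C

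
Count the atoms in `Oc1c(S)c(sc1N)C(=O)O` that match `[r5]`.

The query [r5] means: r5 matches atoms in a five-membered ring.
Check the 11 heavy atoms by environment: 1× s (aromatic, in 5-ring) → match; 4× c (aromatic, in 5-ring) → match; 1× C (acyclic) → no; 3× O (acyclic) → no; 1× N (acyclic) → no; 1× S (acyclic) → no.
Summing the matching environments: 1 + 4 = 5 matching atoms.

5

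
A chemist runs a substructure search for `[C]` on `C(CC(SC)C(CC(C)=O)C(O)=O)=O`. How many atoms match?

9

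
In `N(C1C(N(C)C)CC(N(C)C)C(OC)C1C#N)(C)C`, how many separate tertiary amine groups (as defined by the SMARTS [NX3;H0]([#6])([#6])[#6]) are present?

3

[NX3;H0]([#6])([#6])[#6] is the SMARTS for a tertiary amine: a trivalent nitrogen with no H, bonded to three carbons.
The molecule carries 3 separate instances of a dimethylamino group (-N(CH3)2) meeting every constraint; each maps to a distinct set of atoms, giving 3 matches.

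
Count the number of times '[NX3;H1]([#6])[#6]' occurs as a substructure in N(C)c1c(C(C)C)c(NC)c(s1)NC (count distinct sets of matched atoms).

3

[NX3;H1]([#6])[#6] is the SMARTS for a secondary amine: a trivalent nitrogen with one H, bonded to two carbons.
The molecule carries 3 separate instances of an N-methylamino group (-NHCH3) meeting every constraint; each maps to a distinct set of atoms, giving 3 matches.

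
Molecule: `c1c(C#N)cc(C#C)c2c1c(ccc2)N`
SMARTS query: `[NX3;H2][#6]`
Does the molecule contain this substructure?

The pattern [NX3;H2][#6] describes a trivalent nitrogen with two H attached to carbon — a primary amine.
The molecule carries a primary amino group (-NH2), whose atoms satisfy every constraint of the query, so the pattern matches.

Yes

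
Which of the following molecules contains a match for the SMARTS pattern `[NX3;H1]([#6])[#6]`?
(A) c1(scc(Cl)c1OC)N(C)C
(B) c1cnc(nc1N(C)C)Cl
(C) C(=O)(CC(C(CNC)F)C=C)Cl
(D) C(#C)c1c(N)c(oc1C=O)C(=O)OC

[NX3;H1]([#6])[#6] describes a trivalent nitrogen with one H, bonded to two carbons (a secondary amine).
(A) has a dimethylamino group (-N(CH3)2) but the nitrogen has H0, not H1.
(B) has a dimethylamino group (-N(CH3)2) but the nitrogen has H0, not H1.
(C) contains an N-methylamino group (-NHCH3), which satisfies every atom and bond constraint.
(D) has a primary amino group (-NH2) but the nitrogen has H2 and only one carbon neighbour.
So the answer is (C).

C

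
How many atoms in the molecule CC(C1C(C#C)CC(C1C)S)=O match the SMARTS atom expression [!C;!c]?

2

The query [!C;!c] means: neither aliphatic nor aromatic carbon — same as [!#6].
Check the 12 heavy atoms by environment: 10× C → no; 1× O → match; 1× S → match.
Summing the matching environments: 1 + 1 = 2 matching atoms.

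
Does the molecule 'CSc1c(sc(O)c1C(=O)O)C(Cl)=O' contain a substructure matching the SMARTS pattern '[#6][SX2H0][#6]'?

Yes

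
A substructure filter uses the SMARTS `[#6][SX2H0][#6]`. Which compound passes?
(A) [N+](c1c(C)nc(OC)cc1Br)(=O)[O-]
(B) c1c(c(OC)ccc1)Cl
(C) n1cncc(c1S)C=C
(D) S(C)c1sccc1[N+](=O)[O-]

[#6][SX2H0][#6] describes an aliphatic sulfur bridging two carbons with no H on the sulfur (a thioether).
(A) has a methoxy ether (-OCH3) but the bridging atom is O, not S.
(B) has a methoxy ether (-OCH3) but the bridging atom is O, not S.
(C) has a thiol (-SH) but the sulfur has H1, not H0 bridging two carbons.
(D) contains a methylthio ether (-SCH3), which satisfies every atom and bond constraint.
So the answer is (D).

D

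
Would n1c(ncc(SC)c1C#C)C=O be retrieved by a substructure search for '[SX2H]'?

No

The pattern [SX2H] describes an aliphatic sulfur with two connections, one being H — a thiol.
The closest candidate here is a methylthio ether (-SCH3), but the sulfur has H0 (bonded to two carbons), not H1. No other fragment satisfies the full query, so there is no match.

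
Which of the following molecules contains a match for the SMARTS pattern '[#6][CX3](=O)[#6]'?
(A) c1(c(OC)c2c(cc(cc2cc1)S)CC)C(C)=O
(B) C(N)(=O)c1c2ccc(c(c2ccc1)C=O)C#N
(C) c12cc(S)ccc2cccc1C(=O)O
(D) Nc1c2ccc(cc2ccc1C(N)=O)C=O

A

[#6][CX3](=O)[#6] describes a carbonyl carbon (no H) flanked by two carbons (a ketone).
(A) contains an acetyl/ketone group (-C(=O)CH3), which satisfies every atom and bond constraint.
(B) has an aldehyde (-CHO) but the carbonyl carbon has H1, so it is not flanked by two carbons.
(C) has a carboxylic acid group (-C(=O)OH) but one neighbour of the carbonyl carbon is O, not C.
(D) has an aldehyde (-CHO) but the carbonyl carbon has H1, so it is not flanked by two carbons.
So the answer is (A).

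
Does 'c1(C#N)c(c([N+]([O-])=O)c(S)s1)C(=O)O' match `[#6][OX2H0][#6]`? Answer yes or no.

No

The pattern [#6][OX2H0][#6] describes an aliphatic oxygen bridging two carbons with no H on the oxygen — an ether.
The closest candidate here is a carboxylic acid group (-C(=O)OH), but the -OH oxygen has H1; the =O is OX1, not OX2. No other fragment satisfies the full query, so there is no match.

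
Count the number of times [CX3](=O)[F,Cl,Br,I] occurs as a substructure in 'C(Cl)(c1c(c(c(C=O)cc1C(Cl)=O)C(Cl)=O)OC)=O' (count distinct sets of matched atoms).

3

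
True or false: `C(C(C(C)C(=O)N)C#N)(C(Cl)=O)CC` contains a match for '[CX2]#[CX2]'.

False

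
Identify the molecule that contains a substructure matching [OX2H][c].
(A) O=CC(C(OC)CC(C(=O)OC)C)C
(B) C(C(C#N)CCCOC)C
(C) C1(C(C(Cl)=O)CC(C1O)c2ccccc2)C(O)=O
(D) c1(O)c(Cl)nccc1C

D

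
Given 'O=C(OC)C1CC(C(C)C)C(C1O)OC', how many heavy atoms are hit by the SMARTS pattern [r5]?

The query [r5] means: r5 matches atoms in a five-membered ring.
Check the 15 heavy atoms by environment: 5× C (in 5-ring) → match; 6× C (acyclic) → no; 4× O (acyclic) → no.
That gives 5 matching atoms.

5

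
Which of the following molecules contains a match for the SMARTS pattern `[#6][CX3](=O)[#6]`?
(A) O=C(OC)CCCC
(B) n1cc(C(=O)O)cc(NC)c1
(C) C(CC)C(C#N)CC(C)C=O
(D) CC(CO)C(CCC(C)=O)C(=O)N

D

[#6][CX3](=O)[#6] describes a carbonyl carbon (no H) flanked by two carbons (a ketone).
(A) has a methyl-ester group (-C(=O)OCH3) but one neighbour of the carbonyl carbon is O, not C.
(B) has a carboxylic acid group (-C(=O)OH) but one neighbour of the carbonyl carbon is O, not C.
(C) has an aldehyde (-CHO) but the carbonyl carbon has H1, so it is not flanked by two carbons.
(D) contains an acetyl/ketone group (-C(=O)CH3), which satisfies every atom and bond constraint.
So the answer is (D).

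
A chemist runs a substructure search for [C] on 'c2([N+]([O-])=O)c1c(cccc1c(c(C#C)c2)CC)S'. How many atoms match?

Check the 18 heavy atoms by environment: 10× c (aromatic) → no; 4× C → match; 1× N (charge +1) → no; 1× O (charge -1) → no; 1× O → no; 1× S → no.
That gives 4 matching atoms.

4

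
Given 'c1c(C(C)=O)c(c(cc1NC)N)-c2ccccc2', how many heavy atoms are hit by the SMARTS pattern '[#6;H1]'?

The query [#6;H1] means: any carbon bearing exactly one hydrogen.
Check the 18 heavy atoms by environment: 5× c (aromatic, H0) → no; 7× c (aromatic, H1) → match; 1× N (H1) → no; 2× C (H3) → no; 1× N (H2) → no; 1× C (H0) → no; 1× O (H0) → no.
That gives 7 matching atoms.

7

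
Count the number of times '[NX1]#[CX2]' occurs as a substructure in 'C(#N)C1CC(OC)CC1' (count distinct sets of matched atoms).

1

[NX1]#[CX2] is the SMARTS for a nitrile: a nitrogen triple-bonded to a two-connected carbon.
Exactly one fragment in the molecule meets all constraints, giving 1 match.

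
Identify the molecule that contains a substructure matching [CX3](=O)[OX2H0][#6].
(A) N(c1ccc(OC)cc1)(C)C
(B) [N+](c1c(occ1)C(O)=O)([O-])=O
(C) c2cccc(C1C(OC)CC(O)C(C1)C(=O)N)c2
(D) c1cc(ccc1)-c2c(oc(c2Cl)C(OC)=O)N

D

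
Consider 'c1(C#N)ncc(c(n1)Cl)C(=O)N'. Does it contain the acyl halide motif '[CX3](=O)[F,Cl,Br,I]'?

No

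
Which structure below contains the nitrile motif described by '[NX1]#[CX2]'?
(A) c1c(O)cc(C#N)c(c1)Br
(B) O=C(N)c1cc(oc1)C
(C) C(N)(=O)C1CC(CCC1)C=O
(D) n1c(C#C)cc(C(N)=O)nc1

[NX1]#[CX2] describes a nitrogen triple-bonded to a two-connected carbon (a nitrile).
(A) contains a nitrile (-C#N), which satisfies every atom and bond constraint.
(B) has a primary amide (-C(=O)NH2) but the nitrogen is NX3, not NX1.
(C) has a primary amide (-C(=O)NH2) but the nitrogen is NX3, not NX1.
(D) has a primary amide (-C(=O)NH2) but the nitrogen is NX3, not NX1.
So the answer is (A).

A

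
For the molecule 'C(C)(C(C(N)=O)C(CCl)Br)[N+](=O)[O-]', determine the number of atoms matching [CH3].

1

Check the 13 heavy atoms by environment: 1× C (H3) → match; 3× C (H1) → no; 1× C (H2) → no; 1× C (H0) → no; 2× O (H0) → no; 1× N (H2) → no; 1× Cl (H0) → no; 1× N (charge +1, H0) → no; 1× O (charge -1, H0) → no; 1× Br (H0) → no.
That gives 1 matching atom.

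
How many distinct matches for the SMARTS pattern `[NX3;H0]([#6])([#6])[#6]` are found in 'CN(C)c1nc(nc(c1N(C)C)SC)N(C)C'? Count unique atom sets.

3

[NX3;H0]([#6])([#6])[#6] is the SMARTS for a tertiary amine: a trivalent nitrogen with no H, bonded to three carbons.
The molecule carries 3 separate instances of a dimethylamino group (-N(CH3)2) meeting every constraint; each maps to a distinct set of atoms, giving 3 matches.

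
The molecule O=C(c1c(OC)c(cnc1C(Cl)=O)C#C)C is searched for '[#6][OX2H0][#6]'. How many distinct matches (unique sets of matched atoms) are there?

[#6][OX2H0][#6] is the SMARTS for an ether: an aliphatic oxygen bridging two carbons with no H on the oxygen.
Exactly one fragment in the molecule meets all constraints, giving 1 match.

1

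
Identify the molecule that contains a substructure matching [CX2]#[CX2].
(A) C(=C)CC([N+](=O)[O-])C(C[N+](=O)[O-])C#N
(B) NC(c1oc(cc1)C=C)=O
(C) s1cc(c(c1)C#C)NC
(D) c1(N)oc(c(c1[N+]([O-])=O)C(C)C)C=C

C

[CX2]#[CX2] describes a carbon-carbon triple bond (an alkyne).
(A) has a nitrile (-C#N) but the triple bond is C#N, not C#C.
(B) has a vinyl group (-CH=CH2) but the C=C is a double bond; both carbons are CX3, not CX2.
(C) contains an ethynyl group (-C#CH), which satisfies every atom and bond constraint.
(D) has a vinyl group (-CH=CH2) but the C=C is a double bond; both carbons are CX3, not CX2.
So the answer is (C).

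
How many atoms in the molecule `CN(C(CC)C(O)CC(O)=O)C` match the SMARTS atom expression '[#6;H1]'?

2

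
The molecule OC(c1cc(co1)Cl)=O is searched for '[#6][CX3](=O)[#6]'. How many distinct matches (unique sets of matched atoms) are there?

0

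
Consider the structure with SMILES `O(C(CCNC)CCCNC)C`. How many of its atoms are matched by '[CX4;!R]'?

The query [CX4;!R] means: aliphatic carbon with four total connections, not in a ring.
Check the 12 heavy atoms by environment: 9× C (X4, acyclic) → match; 2× N (X3, acyclic) → no; 1× O (X2, acyclic) → no.
That gives 9 matching atoms.

9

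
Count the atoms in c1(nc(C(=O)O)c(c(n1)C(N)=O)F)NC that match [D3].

Check the 15 heavy atoms by environment: 2× n (aromatic, D2) → no; 4× c (aromatic, D3) → match; 2× C (D3) → match; 3× O (D1) → no; 1× N (D1) → no; 1× F (D1) → no; 1× N (D2) → no; 1× C (D1) → no.
Summing the matching environments: 4 + 2 = 6 matching atoms.

6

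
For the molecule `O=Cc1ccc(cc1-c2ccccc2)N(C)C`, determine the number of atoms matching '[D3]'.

5

Check the 17 heavy atoms by environment: 8× c (aromatic, D2) → no; 4× c (aromatic, D3) → match; 1× C (D2) → no; 1× O (D1) → no; 1× N (D3) → match; 2× C (D1) → no.
Summing the matching environments: 4 + 1 = 5 matching atoms.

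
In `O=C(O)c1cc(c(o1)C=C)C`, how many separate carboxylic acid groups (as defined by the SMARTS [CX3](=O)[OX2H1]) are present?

[CX3](=O)[OX2H1] is the SMARTS for a carboxylic acid: an sp2 carbon double-bonded to O and single-bonded to an -OH oxygen.
Exactly one fragment in the molecule meets all constraints, giving 1 match.

1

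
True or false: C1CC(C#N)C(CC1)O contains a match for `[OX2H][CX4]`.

The pattern [OX2H][CX4] describes a hydroxyl oxygen bound to an sp3 (X4) carbon — an aliphatic alcohol.
The molecule carries a hydroxyl group (-OH), whose atoms satisfy every constraint of the query, so the pattern matches.

True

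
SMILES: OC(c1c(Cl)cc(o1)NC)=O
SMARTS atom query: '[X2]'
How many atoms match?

2

Check the 11 heavy atoms by environment: 1× o (aromatic, X2) → match; 4× c (aromatic, X3) → no; 1× Cl (X1) → no; 1× C (X3) → no; 1× O (X1) → no; 1× O (X2) → match; 1× N (X3) → no; 1× C (X4) → no.
Summing the matching environments: 1 + 1 = 2 matching atoms.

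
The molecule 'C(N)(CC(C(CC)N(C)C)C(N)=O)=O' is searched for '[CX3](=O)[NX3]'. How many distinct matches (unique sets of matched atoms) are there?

2

[CX3](=O)[NX3] is the SMARTS for an amide: a carbonyl carbon bonded to a trivalent nitrogen.
The molecule carries 2 separate instances of a primary amide (-C(=O)NH2) meeting every constraint; each maps to a distinct set of atoms, giving 2 matches.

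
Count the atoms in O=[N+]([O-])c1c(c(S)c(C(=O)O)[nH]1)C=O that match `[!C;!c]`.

8

Check the 14 heavy atoms by environment: 1× n (aromatic) → match; 4× c (aromatic) → no; 2× C → no; 4× O → match; 1× N (charge +1) → match; 1× O (charge -1) → match; 1× S → match.
Summing the matching environments: 1 + 4 + 1 + 1 + 1 = 8 matching atoms.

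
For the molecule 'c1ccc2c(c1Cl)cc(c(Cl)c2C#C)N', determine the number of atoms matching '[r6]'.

10

The query [r6] means: r6 matches atoms in a six-membered ring.
Check the 15 heavy atoms by environment: 10× c (aromatic, in 6-ring) → match; 2× C (acyclic) → no; 2× Cl (acyclic) → no; 1× N (acyclic) → no.
That gives 10 matching atoms.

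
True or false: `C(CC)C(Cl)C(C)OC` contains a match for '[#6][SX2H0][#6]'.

False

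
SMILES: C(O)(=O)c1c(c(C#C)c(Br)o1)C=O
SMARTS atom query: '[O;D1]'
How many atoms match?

3

The query [O;D1] means: aliphatic oxygen bonded to exactly one heavy atom.
Check the 13 heavy atoms by environment: 1× o (aromatic, D2) → no; 4× c (aromatic, D3) → no; 1× Br (D1) → no; 1× C (D3) → no; 3× O (D1) → match; 2× C (D2) → no; 1× C (D1) → no.
That gives 3 matching atoms.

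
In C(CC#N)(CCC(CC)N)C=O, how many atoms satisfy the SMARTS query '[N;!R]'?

Check the 12 heavy atoms by environment: 9× C (acyclic) → no; 2× N (acyclic) → match; 1× O (acyclic) → no.
That gives 2 matching atoms.

2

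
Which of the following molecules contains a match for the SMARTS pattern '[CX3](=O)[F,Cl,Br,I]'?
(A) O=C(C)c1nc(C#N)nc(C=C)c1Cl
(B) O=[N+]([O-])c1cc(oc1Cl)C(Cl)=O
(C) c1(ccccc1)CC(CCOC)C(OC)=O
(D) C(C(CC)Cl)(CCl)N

B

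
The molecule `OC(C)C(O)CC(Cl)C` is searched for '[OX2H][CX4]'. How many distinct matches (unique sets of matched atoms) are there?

[OX2H][CX4] is the SMARTS for an aliphatic alcohol: a hydroxyl oxygen bound to an sp3 (X4) carbon.
The molecule carries 2 separate instances of a hydroxyl group (-OH) meeting every constraint; each maps to a distinct set of atoms, giving 2 matches.

2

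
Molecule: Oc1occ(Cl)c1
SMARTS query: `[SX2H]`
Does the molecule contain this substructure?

No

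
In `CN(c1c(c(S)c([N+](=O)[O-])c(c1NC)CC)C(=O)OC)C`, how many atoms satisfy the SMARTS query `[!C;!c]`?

Check the 21 heavy atoms by environment: 6× c (aromatic) → no; 2× N → match; 7× C → no; 3× O → match; 1× N (charge +1) → match; 1× O (charge -1) → match; 1× S → match.
Summing the matching environments: 2 + 3 + 1 + 1 + 1 = 8 matching atoms.

8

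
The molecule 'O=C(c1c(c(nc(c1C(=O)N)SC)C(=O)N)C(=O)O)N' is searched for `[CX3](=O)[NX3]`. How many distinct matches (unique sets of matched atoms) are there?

3

[CX3](=O)[NX3] is the SMARTS for an amide: a carbonyl carbon bonded to a trivalent nitrogen.
The molecule carries 3 separate instances of a primary amide (-C(=O)NH2) meeting every constraint; each maps to a distinct set of atoms, giving 3 matches.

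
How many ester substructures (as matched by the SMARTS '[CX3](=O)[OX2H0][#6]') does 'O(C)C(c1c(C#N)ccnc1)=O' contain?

[CX3](=O)[OX2H0][#6] is the SMARTS for an ester: a carbonyl carbon bonded to an oxygen that is itself bonded to carbon (no H on that O).
Exactly one fragment in the molecule meets all constraints, giving 1 match.

1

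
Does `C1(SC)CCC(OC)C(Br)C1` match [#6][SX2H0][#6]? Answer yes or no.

Yes

The pattern [#6][SX2H0][#6] describes an aliphatic sulfur bridging two carbons with no H on the sulfur — a thioether.
The molecule carries a methylthio ether (-SCH3), whose atoms satisfy every constraint of the query, so the pattern matches.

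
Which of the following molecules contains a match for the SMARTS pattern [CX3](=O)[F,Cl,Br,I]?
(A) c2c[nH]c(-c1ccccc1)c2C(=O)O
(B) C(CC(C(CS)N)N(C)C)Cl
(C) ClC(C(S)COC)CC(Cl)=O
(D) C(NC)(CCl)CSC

C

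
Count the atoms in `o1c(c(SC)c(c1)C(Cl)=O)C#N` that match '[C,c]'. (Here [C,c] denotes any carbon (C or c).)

7

The query [C,c] means: comma = OR; matches aliphatic or aromatic carbon — same as #6.
Check the 12 heavy atoms by environment: 1× o (aromatic) → no; 4× c (aromatic) → match; 3× C → match; 1× N → no; 1× O → no; 1× Cl → no; 1× S → no.
Summing the matching environments: 4 + 3 = 7 matching atoms.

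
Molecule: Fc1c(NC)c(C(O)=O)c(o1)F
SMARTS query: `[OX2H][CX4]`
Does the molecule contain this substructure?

No

The pattern [OX2H][CX4] describes a hydroxyl oxygen bound to an sp3 (X4) carbon — an aliphatic alcohol.
The closest candidate here is a carboxylic acid group (-C(=O)OH), but the -OH is on a CX3 carbonyl carbon, not a CX4 carbon. No other fragment satisfies the full query, so there is no match.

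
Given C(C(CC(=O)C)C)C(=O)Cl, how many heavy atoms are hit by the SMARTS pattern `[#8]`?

2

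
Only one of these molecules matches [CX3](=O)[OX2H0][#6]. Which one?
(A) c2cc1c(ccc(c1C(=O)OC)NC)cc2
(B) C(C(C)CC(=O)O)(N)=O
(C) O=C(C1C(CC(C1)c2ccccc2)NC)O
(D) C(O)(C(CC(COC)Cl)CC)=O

[CX3](=O)[OX2H0][#6] describes a carbonyl carbon bonded to an oxygen that is itself bonded to carbon (no H on that O) (an ester).
(A) contains a methyl-ester group (-C(=O)OCH3), which satisfies every atom and bond constraint.
(B) has a primary amide (-C(=O)NH2) but the carbonyl is bonded to N, not to an O-C linkage.
(C) has a carboxylic acid group (-C(=O)OH) but the singly-bonded O carries H (OX2H1, not H0).
(D) has a carboxylic acid group (-C(=O)OH) but the singly-bonded O carries H (OX2H1, not H0).
So the answer is (A).

A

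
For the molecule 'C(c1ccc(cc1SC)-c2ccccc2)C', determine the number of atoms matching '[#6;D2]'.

9

The query [#6;D2] means: any carbon bonded to exactly two heavy atoms.
Check the 16 heavy atoms by environment: 8× c (aromatic, D2) → match; 4× c (aromatic, D3) → no; 1× C (D2) → match; 2× C (D1) → no; 1× S (D2) → no.
Summing the matching environments: 8 + 1 = 9 matching atoms.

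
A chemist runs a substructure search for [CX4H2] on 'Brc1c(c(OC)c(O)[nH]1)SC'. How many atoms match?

0

The query [CX4H2] means: sp3 carbon (X4) with exactly two hydrogens.
Check the 11 heavy atoms by environment: 1× n (aromatic, H1, X3) → no; 4× c (aromatic, H0, X3) → no; 1× O (H0, X2) → no; 2× C (H3, X4) → no; 1× S (H0, X2) → no; 1× O (H1, X2) → no; 1× Br (H0, X1) → no.
No environment satisfies the query, so 0 matching atoms.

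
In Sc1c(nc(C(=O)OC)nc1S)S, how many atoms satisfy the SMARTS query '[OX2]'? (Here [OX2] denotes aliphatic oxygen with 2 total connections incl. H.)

1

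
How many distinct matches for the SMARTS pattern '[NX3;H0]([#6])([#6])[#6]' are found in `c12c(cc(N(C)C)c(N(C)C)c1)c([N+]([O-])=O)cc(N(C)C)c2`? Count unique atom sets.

[NX3;H0]([#6])([#6])[#6] is the SMARTS for a tertiary amine: a trivalent nitrogen with no H, bonded to three carbons.
The molecule carries 3 separate instances of a dimethylamino group (-N(CH3)2) meeting every constraint; each maps to a distinct set of atoms, giving 3 matches.

3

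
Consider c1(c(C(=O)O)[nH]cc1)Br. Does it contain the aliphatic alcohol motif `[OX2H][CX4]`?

The pattern [OX2H][CX4] describes a hydroxyl oxygen bound to an sp3 (X4) carbon — an aliphatic alcohol.
The closest candidate here is a carboxylic acid group (-C(=O)OH), but the -OH is on a CX3 carbonyl carbon, not a CX4 carbon. No other fragment satisfies the full query, so there is no match.

No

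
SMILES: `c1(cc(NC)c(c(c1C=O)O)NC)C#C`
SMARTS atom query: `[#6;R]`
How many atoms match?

Check the 15 heavy atoms by environment: 6× c (aromatic, in 6-ring) → match; 5× C (acyclic) → no; 2× O (acyclic) → no; 2× N (acyclic) → no.
That gives 6 matching atoms.

6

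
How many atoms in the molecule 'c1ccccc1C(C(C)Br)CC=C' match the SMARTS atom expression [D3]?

Check the 13 heavy atoms by environment: 2× C (D1) → no; 2× C (D3) → match; 2× C (D2) → no; 1× Br (D1) → no; 1× c (aromatic, D3) → match; 5× c (aromatic, D2) → no.
Summing the matching environments: 2 + 1 = 3 matching atoms.

3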